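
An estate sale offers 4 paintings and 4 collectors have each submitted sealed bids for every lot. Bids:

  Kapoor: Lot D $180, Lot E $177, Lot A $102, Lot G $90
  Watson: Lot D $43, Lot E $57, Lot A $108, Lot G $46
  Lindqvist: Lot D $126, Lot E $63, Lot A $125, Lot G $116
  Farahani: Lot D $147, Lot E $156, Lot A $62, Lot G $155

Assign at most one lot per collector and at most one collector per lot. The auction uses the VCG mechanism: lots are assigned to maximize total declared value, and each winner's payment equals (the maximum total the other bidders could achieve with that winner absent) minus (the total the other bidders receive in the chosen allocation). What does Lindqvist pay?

Lindqvist pays $4.

Efficient allocation: Kapoor→Lot E ($177), Watson→Lot A ($108), Lindqvist→Lot D ($126), Farahani→Lot G ($155); total welfare W = $566.
Lindqvist receives Lot D at value $126, so the others get W − 126 = $440.
Without Lindqvist: best allocation of the remaining 3 bidders over all 4 lots is Kapoor→Lot D ($180), Watson→Lot A ($108), Farahani→Lot E ($156), total $444.
VCG payment = (others' best without Lindqvist) − (others' welfare with Lindqvist) = 444 − 440 = $4.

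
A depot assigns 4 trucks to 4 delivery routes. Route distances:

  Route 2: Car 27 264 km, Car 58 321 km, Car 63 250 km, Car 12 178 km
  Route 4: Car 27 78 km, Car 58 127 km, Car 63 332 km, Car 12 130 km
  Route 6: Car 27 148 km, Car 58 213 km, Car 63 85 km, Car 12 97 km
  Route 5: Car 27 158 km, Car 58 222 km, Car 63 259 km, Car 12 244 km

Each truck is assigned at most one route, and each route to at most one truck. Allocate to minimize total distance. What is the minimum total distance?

Optimal: Car 27→Route 5 (158 km), Car 58→Route 4 (127 km), Car 63→Route 6 (85 km), Car 12→Route 2 (178 km) — total 158+127+85+178 = 548 km.
Next-best assignment: Car 27→Route 4, Car 58→Route 5, Car 63→Route 6, Car 12→Route 2 = 563 km.
Checked against all permutations: 548 km is optimal.

Minimum total: 548 km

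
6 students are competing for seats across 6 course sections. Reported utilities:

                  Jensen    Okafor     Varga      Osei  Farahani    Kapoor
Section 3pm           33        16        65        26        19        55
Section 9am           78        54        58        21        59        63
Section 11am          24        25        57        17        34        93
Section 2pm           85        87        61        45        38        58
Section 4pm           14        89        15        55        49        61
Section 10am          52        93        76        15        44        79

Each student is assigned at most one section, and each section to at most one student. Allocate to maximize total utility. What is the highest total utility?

Maximum total: 450 points

Optimal: Jensen→Section 2pm (85 points), Okafor→Section 10am (93 points), Varga→Section 3pm (65 points), Osei→Section 4pm (55 points), Farahani→Section 9am (59 points), Kapoor→Section 11am (93 points) — total 85+93+65+55+59+93 = 450 points.
Column-greedy (each section in turn goes to its best remaining student) gives 422 points, worse by 28.
Next-best assignment: Jensen→Section 2pm, Okafor→Section 4pm, Varga→Section 10am, Osei→Section 3pm, Farahani→Section 9am, Kapoor→Section 11am = 428 points.
No other one-to-one assignment exceeds 450 points.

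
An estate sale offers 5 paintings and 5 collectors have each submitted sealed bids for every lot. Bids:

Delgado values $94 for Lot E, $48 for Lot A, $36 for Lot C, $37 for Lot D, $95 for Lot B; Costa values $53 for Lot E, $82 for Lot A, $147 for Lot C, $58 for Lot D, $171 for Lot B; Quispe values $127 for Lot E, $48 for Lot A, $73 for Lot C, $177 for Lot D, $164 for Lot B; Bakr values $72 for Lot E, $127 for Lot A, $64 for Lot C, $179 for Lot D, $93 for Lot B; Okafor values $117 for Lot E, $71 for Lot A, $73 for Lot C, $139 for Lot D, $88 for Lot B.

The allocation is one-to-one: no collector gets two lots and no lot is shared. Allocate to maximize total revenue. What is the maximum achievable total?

Optimal: Delgado→Lot E ($94), Costa→Lot C ($147), Quispe→Lot B ($164), Bakr→Lot A ($127), Okafor→Lot D ($139) — total 94+147+164+127+139 = $671.
Row-greedy (each collector in turn takes its best remaining lot) gives $663, worse by 8.
Next-best assignment: Delgado→Lot B, Costa→Lot C, Quispe→Lot D, Bakr→Lot A, Okafor→Lot E = $663.
Swapping Okafor↔Costa (Okafor→Lot C $73, Costa→Lot D $58) loses 155.

Max total: $671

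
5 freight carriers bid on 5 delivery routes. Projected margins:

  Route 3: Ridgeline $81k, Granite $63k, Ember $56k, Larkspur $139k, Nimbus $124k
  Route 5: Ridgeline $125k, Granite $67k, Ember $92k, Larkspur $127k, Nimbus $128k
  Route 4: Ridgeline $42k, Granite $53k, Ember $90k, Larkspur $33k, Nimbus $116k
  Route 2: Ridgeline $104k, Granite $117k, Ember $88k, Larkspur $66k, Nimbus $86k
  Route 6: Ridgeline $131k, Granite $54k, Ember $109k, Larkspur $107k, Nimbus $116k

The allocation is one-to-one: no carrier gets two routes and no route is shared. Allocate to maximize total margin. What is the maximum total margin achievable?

Optimal: Ridgeline→Route 5 ($125k), Granite→Route 2 ($117k), Ember→Route 6 ($109k), Larkspur→Route 3 ($139k), Nimbus→Route 4 ($116k) — total 125+117+109+139+116 = $606k.
Max-entry greedy (repeatedly take the single best remaining cell) gives $605k, worse by 1.

Maximum total: $606k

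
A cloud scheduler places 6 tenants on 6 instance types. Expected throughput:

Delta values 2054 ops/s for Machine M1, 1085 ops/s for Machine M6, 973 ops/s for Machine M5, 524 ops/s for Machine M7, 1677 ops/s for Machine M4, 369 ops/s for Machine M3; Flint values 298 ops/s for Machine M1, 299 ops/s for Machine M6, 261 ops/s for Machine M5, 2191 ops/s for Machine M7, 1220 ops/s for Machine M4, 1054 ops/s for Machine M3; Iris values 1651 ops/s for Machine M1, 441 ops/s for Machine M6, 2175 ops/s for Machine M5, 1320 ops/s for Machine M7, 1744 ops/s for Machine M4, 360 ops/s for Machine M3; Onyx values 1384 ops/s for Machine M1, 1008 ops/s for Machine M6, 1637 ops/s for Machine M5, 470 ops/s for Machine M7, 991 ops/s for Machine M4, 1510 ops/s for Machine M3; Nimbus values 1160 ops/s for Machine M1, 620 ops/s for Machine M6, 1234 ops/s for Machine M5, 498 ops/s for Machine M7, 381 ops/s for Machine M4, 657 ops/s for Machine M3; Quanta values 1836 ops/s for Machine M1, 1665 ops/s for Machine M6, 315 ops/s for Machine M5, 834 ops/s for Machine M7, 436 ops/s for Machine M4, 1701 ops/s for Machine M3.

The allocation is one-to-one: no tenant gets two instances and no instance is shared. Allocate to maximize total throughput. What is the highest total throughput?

Optimal: Delta→Machine M1 (2054 ops/s), Flint→Machine M7 (2191 ops/s), Iris→Machine M4 (1744 ops/s), Onyx→Machine M3 (1510 ops/s), Nimbus→Machine M5 (1234 ops/s), Quanta→Machine M6 (1665 ops/s) — total 2054+2191+1744+1510+1234+1665 = 10398 ops/s.
Swapping Delta↔Iris (Delta→Machine M4 1677 ops/s, Iris→Machine M1 1651 ops/s) loses 470.
Every other assignment is strictly worse.

Maximum total: 10398 ops/s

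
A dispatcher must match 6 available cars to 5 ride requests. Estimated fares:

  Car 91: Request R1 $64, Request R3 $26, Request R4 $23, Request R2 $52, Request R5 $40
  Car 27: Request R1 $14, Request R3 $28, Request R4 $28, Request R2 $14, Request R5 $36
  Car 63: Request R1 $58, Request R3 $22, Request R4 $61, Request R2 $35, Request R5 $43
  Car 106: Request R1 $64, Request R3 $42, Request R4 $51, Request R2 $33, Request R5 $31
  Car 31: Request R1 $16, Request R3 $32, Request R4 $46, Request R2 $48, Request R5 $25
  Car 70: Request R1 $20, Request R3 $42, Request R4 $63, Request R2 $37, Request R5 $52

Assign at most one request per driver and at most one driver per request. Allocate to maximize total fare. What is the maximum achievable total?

Optimal: Car 91→Request R1 ($64), Car 106→Request R3 ($42), Car 63→Request R4 ($61), Car 31→Request R2 ($48), Car 70→Request R5 ($52) — total 64+42+61+48+52 = $267.
Column-greedy (each request in turn goes to its best remaining driver) gives $260, worse by 7.
Swapping Car 106↔Car 70 (Car 106→Request R5 $31, Car 70→Request R3 $42) loses 21.

Maximum total: $267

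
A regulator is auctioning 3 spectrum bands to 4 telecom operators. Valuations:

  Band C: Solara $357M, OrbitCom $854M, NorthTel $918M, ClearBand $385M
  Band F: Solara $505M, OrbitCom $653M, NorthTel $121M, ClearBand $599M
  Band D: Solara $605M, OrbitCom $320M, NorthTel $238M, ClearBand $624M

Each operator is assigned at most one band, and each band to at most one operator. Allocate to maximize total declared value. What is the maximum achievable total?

Optimal: NorthTel→Band C ($918M), OrbitCom→Band F ($653M), ClearBand→Band D ($624M) — total 918+653+624 = $2195M.
Row-greedy (each operator in turn takes its best remaining band) gives $1580M, worse by 615.
Swapping ClearBand↔NorthTel (ClearBand→Band C $385M, NorthTel→Band D $238M) loses 919.
No other one-to-one assignment exceeds $2195M.

Max total: $2195M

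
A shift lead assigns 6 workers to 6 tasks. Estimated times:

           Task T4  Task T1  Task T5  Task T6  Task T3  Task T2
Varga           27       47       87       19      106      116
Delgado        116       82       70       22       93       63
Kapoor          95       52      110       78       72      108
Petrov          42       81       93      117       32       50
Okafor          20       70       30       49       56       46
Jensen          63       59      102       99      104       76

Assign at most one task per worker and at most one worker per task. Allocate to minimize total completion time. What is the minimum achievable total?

Optimal: Varga→Task T4 (27 min), Delgado→Task T6 (22 min), Kapoor→Task T1 (52 min), Petrov→Task T3 (32 min), Okafor→Task T5 (30 min), Jensen→Task T2 (76 min) — total 27+22+52+32+30+76 = 239 min.
Column-greedy (each task in turn goes to its cheapest remaining worker) gives 323 min, worse by 84.

Minimum total: 239 min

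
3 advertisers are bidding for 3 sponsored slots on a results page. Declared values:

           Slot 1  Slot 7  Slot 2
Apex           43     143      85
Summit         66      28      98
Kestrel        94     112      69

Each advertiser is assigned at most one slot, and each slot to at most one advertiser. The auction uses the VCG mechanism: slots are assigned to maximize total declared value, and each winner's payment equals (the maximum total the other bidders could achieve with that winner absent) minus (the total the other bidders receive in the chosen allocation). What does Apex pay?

Efficient allocation: Apex→Slot 7 ($143), Summit→Slot 2 ($98), Kestrel→Slot 1 ($94); total welfare W = $335.
Apex receives Slot 7 at value $143, so the others get W − 143 = $192.
Without Apex: best allocation of the remaining 2 bidders over all 3 slots is Summit→Slot 2 ($98), Kestrel→Slot 7 ($112), total $210.
VCG payment = (others' best without Apex) − (others' welfare with Apex) = 210 − 192 = $18.

Apex pays $18.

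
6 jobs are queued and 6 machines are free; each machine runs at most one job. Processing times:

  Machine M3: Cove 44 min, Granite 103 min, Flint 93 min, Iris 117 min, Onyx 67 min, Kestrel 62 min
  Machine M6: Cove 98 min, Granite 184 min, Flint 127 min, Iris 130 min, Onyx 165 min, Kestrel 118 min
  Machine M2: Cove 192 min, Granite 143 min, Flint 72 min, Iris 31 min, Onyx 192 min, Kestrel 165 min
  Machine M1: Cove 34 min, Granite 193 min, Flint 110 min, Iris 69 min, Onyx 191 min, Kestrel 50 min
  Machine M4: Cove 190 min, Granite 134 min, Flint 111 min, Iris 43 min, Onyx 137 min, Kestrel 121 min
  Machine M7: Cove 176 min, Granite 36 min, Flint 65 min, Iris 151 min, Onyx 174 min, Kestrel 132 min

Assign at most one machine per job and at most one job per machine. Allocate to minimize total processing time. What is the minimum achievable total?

Minimum total: 366 min

This is a one-to-one assignment (minimum-cost bipartite matching).
Optimal: Cove→Machine M6 (98 min), Granite→Machine M7 (36 min), Flint→Machine M2 (72 min), Iris→Machine M4 (43 min), Onyx→Machine M3 (67 min), Kestrel→Machine M1 (50 min) — total 98+36+72+43+67+50 = 366 min.
Min-entry greedy (repeatedly take the single cheapest remaining cell) gives 439 min, worse by 73.
Swapping Onyx↔Iris (Onyx→Machine M4 137 min, Iris→Machine M3 117 min) adds 144.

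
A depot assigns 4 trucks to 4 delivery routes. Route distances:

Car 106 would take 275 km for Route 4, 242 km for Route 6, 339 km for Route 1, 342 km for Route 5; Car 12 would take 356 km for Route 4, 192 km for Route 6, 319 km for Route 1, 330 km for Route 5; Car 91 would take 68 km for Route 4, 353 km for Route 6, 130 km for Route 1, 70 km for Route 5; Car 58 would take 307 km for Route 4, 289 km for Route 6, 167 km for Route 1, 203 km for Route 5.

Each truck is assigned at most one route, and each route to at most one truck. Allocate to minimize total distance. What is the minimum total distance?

Treat this as an assignment problem: match each truck to one route.
Optimal: Car 106→Route 4 (275 km), Car 12→Route 6 (192 km), Car 91→Route 5 (70 km), Car 58→Route 1 (167 km) — total 275+192+70+167 = 704 km.
Column-greedy (each route in turn goes to its cheapest remaining truck) gives 769 km, worse by 65.
Next-best assignment: Car 106→Route 5, Car 12→Route 6, Car 91→Route 4, Car 58→Route 1 = 769 km.
Swapping Car 58↔Car 91 (Car 58→Route 5 203 km, Car 91→Route 1 130 km) adds 96.

Min total: 704 km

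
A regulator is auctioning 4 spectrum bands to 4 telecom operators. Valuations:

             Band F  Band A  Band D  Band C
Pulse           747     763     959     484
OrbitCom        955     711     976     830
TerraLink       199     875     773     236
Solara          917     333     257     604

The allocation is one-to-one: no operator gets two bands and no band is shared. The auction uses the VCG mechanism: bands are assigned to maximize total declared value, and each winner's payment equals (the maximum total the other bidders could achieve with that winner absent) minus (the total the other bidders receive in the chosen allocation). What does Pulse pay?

Efficient allocation: Pulse→Band D ($959M), OrbitCom→Band C ($830M), TerraLink→Band A ($875M), Solara→Band F ($917M); total welfare W = $3581M.
Pulse receives Band D at value $959M, so the others get W − 959 = $2622M.
Without Pulse: best allocation of the remaining 3 bidders over all 4 bands is OrbitCom→Band D ($976M), TerraLink→Band A ($875M), Solara→Band F ($917M), total $2768M.
VCG payment = (others' best without Pulse) − (others' welfare with Pulse) = 2768 − 2622 = $146M.

Pulse pays $146M.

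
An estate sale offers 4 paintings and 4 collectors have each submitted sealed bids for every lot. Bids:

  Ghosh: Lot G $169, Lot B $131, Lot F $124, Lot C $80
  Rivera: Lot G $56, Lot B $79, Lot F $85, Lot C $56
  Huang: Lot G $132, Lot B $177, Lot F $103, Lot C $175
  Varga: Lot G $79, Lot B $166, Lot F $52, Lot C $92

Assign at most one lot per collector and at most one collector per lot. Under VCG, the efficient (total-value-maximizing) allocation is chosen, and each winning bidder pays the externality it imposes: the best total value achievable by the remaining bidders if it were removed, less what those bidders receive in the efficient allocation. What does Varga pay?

Varga pays $2.

Efficient allocation: Ghosh→Lot G ($169), Rivera→Lot F ($85), Huang→Lot C ($175), Varga→Lot B ($166); total welfare W = $595.
Varga receives Lot B at value $166, so the others get W − 166 = $429.
Without Varga: best allocation of the remaining 3 bidders over all 4 lots is Ghosh→Lot G ($169), Rivera→Lot F ($85), Huang→Lot B ($177), total $431.
VCG payment = (others' best without Varga) − (others' welfare with Varga) = 431 − 429 = $2.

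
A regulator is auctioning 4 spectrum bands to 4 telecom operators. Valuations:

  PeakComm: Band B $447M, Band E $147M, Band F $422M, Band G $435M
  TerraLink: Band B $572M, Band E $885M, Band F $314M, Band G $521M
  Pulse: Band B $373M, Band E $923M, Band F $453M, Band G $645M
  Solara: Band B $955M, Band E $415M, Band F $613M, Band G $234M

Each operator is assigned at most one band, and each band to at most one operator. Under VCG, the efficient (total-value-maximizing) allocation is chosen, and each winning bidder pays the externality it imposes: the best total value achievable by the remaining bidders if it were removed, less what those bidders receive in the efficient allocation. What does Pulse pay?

Pulse pays $13M.

Efficient allocation: PeakComm→Band F ($422M), TerraLink→Band E ($885M), Pulse→Band G ($645M), Solara→Band B ($955M); total welfare W = $2907M.
Pulse receives Band G at value $645M, so the others get W − 645 = $2262M.
Without Pulse: best allocation of the remaining 3 bidders over all 4 bands is PeakComm→Band G ($435M), TerraLink→Band E ($885M), Solara→Band B ($955M), total $2275M.
VCG payment = (others' best without Pulse) − (others' welfare with Pulse) = 2275 − 2262 = $13M.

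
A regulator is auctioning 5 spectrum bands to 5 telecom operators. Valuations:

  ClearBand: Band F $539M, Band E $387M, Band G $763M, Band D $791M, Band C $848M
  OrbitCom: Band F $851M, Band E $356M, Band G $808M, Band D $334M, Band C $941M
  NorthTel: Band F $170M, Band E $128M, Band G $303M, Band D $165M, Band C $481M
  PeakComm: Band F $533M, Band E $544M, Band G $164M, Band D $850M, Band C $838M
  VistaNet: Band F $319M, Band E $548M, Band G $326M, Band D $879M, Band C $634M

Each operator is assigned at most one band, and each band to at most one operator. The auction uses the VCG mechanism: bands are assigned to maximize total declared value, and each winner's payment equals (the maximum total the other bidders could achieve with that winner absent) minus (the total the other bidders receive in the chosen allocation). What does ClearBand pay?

Efficient allocation: ClearBand→Band G ($763M), OrbitCom→Band F ($851M), NorthTel→Band C ($481M), PeakComm→Band E ($544M), VistaNet→Band D ($879M); total welfare W = $3518M.
ClearBand receives Band G at value $763M, so the others get W − 763 = $2755M.
Without ClearBand: best allocation of the remaining 4 bidders over all 5 bands is OrbitCom→Band F ($851M), NorthTel→Band G ($303M), PeakComm→Band C ($838M), VistaNet→Band D ($879M), total $2871M.
VCG payment = (others' best without ClearBand) − (others' welfare with ClearBand) = 2871 − 2755 = $116M.

ClearBand pays $116M.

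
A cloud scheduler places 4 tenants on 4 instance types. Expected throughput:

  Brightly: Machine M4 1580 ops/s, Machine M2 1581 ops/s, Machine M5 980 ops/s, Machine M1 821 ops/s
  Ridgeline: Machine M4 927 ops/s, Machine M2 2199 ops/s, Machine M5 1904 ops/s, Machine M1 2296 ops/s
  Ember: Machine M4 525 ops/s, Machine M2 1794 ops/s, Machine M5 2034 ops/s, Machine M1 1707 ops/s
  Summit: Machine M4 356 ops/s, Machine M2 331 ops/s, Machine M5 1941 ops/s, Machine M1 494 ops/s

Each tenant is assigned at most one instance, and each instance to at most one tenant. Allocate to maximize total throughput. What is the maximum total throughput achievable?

Treat this as an assignment problem: match each tenant to one instance.
Optimal: Brightly→Machine M4 (1580 ops/s), Ridgeline→Machine M1 (2296 ops/s), Ember→Machine M2 (1794 ops/s), Summit→Machine M5 (1941 ops/s) — total 1580+2296+1794+1941 = 7611 ops/s.
Max-entry greedy (repeatedly take the single best remaining cell) gives 6267 ops/s, worse by 1344.
Checked against all permutations: 7611 ops/s is optimal.

Maximum total: 7611 ops/s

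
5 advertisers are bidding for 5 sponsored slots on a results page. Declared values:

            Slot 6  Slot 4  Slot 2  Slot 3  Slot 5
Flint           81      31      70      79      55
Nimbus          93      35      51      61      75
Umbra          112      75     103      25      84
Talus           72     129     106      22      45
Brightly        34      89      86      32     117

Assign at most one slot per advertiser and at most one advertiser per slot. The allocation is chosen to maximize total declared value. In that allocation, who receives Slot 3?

This is a one-to-one assignment (maximum-weight bipartite matching).
Optimal: Flint→Slot 3 ($79), Nimbus→Slot 6 ($93), Umbra→Slot 2 ($103), Talus→Slot 4 ($129), Brightly→Slot 5 ($117) — total 79+93+103+129+117 = $521.
Max-entry greedy (repeatedly take the single best remaining cell) gives $488, worse by 33.
Next-best assignment: Flint→Slot 6, Nimbus→Slot 3, Umbra→Slot 2, Talus→Slot 4, Brightly→Slot 5 = $491.
Flint's own top slot is Slot 6 ($81), but forcing Flint→Slot 6 and reassigning the rest optimally gives only $491 — worse by 30.

Flint receives Slot 3.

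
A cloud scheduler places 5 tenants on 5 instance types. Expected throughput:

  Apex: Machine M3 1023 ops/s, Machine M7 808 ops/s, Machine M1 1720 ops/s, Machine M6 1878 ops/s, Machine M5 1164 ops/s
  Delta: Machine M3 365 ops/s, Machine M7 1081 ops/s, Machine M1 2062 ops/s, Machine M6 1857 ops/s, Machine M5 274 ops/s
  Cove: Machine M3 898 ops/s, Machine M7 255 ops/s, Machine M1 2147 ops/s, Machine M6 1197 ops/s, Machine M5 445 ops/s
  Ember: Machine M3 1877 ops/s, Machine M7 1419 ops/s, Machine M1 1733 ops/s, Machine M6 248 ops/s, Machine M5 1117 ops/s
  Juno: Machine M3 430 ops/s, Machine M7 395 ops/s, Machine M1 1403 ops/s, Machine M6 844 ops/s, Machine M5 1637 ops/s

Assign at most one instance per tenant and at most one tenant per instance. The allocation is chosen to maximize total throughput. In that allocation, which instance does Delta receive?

Delta receives Machine M7.

Optimal: Apex→Machine M6 (1878 ops/s), Delta→Machine M7 (1081 ops/s), Cove→Machine M1 (2147 ops/s), Ember→Machine M3 (1877 ops/s), Juno→Machine M5 (1637 ops/s) — total 1878+1081+2147+1877+1637 = 8620 ops/s.
Row-greedy (each tenant in turn takes its best remaining instance) gives 7894 ops/s, worse by 726.
Every other assignment is strictly worse.
Delta's own top instance is Machine M1 (2062 ops/s), but forcing Delta→Machine M1 and reassigning the rest optimally gives only 7894 ops/s — worse by 726.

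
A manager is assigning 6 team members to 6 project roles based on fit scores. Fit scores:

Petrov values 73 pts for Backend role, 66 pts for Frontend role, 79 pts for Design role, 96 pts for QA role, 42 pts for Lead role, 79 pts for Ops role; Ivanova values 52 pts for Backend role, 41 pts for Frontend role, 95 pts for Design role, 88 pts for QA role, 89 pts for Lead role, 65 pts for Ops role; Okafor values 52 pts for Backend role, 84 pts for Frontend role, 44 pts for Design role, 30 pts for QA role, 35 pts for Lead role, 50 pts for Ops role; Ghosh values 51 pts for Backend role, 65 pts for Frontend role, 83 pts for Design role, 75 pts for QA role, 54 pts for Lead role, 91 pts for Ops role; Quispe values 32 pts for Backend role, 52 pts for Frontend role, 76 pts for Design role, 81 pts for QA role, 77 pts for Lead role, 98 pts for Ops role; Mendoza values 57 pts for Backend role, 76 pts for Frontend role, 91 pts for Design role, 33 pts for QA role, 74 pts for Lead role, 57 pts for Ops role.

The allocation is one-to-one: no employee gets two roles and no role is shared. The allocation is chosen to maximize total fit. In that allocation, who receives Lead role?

Optimal: Petrov→Backend role (73 pts), Ivanova→Lead role (89 pts), Okafor→Frontend role (84 pts), Ghosh→QA role (75 pts), Quispe→Ops role (98 pts), Mendoza→Design role (91 pts) — total 73+89+84+75+98+91 = 510 pts.
Row-greedy (each employee in turn takes its best remaining role) gives 500 pts, worse by 10.
Ivanova's own top role is Design role (95 pts), but forcing Ivanova→Design role and reassigning the rest optimally gives only 500 pts — worse by 10.

Ivanova receives Lead role.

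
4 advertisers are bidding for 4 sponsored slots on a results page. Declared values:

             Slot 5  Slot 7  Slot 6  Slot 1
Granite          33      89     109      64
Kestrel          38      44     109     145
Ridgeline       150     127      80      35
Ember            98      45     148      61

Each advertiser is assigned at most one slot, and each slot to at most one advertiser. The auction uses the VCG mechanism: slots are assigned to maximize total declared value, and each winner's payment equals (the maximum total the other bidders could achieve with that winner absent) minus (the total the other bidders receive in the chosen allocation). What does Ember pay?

Ember pays $20.

Efficient allocation: Granite→Slot 7 ($89), Kestrel→Slot 1 ($145), Ridgeline→Slot 5 ($150), Ember→Slot 6 ($148); total welfare W = $532.
Ember receives Slot 6 at value $148, so the others get W − 148 = $384.
Without Ember: best allocation of the remaining 3 bidders over all 4 slots is Granite→Slot 6 ($109), Kestrel→Slot 1 ($145), Ridgeline→Slot 5 ($150), total $404.
VCG payment = (others' best without Ember) − (others' welfare with Ember) = 404 − 384 = $20.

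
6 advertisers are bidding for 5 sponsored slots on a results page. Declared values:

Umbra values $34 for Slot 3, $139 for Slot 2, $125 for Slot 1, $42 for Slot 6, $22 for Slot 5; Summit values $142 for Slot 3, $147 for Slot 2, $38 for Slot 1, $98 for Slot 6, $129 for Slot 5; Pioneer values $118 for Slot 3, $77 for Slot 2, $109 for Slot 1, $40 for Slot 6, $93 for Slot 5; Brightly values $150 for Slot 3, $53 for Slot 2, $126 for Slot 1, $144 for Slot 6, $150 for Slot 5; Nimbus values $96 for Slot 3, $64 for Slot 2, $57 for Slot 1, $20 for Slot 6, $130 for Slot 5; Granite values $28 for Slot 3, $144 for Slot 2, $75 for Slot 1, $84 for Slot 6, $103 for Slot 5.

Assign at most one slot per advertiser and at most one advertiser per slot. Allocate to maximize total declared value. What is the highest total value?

Max total: $685

This is a one-to-one assignment (maximum-weight bipartite matching).
Optimal: Summit→Slot 3 ($142), Granite→Slot 2 ($144), Umbra→Slot 1 ($125), Brightly→Slot 6 ($144), Nimbus→Slot 5 ($130) — total 142+144+125+144+130 = $685.
Max-entry greedy (repeatedly take the single best remaining cell) gives $636, worse by 49.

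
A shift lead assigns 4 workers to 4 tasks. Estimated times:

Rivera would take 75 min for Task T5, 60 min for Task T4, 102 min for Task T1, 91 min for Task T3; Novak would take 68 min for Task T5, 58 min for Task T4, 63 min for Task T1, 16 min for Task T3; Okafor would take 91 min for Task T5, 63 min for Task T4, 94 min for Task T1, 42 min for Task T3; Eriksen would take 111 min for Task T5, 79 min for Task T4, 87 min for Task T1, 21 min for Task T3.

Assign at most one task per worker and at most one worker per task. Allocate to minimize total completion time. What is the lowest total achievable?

Optimal: Rivera→Task T5 (75 min), Novak→Task T1 (63 min), Okafor→Task T4 (63 min), Eriksen→Task T3 (21 min) — total 75+63+63+21 = 222 min.
Column-greedy (each task in turn goes to its cheapest remaining worker) gives 257 min, worse by 35.

Min total: 222 min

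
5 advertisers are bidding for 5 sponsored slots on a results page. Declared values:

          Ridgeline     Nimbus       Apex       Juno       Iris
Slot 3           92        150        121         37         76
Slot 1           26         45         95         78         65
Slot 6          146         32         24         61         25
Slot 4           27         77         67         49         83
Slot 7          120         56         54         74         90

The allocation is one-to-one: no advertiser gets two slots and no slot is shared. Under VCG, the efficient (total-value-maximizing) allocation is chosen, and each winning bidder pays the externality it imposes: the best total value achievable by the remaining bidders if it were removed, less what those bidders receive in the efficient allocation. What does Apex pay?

Apex pays $11.

Efficient allocation: Ridgeline→Slot 6 ($146), Nimbus→Slot 3 ($150), Apex→Slot 1 ($95), Juno→Slot 7 ($74), Iris→Slot 4 ($83); total welfare W = $548.
Apex receives Slot 1 at value $95, so the others get W − 95 = $453.
Without Apex: best allocation of the remaining 4 bidders over all 5 slots is Ridgeline→Slot 6 ($146), Nimbus→Slot 3 ($150), Juno→Slot 1 ($78), Iris→Slot 7 ($90), total $464.
VCG payment = (others' best without Apex) − (others' welfare with Apex) = 464 − 453 = $11.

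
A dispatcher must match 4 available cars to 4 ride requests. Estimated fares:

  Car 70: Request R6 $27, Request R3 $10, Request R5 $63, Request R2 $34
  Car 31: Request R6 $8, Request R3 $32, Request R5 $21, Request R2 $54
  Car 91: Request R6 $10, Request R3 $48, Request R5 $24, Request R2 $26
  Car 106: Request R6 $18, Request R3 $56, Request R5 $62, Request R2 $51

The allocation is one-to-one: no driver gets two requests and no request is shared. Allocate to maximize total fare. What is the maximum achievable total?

Optimal: Car 70→Request R6 ($27), Car 31→Request R2 ($54), Car 91→Request R3 ($48), Car 106→Request R5 ($62) — total 27+54+48+62 = $191.
Column-greedy (each request in turn goes to its best remaining driver) gives $161, worse by 30.
Every other assignment is strictly worse.

Max total: $191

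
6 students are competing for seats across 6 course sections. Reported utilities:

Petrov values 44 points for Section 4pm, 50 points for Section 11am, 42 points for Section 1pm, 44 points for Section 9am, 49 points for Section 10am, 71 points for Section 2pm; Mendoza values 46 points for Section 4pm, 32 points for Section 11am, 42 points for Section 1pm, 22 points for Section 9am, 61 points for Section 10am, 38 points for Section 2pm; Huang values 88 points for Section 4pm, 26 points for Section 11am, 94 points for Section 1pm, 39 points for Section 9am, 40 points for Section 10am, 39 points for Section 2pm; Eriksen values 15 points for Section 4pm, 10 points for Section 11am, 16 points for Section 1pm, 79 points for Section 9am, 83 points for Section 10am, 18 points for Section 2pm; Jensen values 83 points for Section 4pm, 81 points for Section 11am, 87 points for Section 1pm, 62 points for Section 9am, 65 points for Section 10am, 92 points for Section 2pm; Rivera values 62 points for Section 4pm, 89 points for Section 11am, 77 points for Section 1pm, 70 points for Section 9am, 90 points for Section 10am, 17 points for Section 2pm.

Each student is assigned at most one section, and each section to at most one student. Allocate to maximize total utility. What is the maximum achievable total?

Optimal: Petrov→Section 2pm (71 points), Mendoza→Section 10am (61 points), Huang→Section 1pm (94 points), Eriksen→Section 9am (79 points), Jensen→Section 4pm (83 points), Rivera→Section 11am (89 points) — total 71+61+94+79+83+89 = 477 points.
Column-greedy (each section in turn goes to its best remaining student) gives 475 points, worse by 2.
No other one-to-one assignment exceeds 477 points.

Max total: 477 points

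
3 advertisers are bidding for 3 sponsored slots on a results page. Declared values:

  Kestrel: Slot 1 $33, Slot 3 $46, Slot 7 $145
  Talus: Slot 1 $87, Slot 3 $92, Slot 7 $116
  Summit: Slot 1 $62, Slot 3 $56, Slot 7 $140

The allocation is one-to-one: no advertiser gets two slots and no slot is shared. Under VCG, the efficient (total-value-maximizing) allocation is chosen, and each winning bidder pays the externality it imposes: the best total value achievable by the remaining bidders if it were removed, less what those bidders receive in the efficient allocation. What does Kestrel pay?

Efficient allocation: Kestrel→Slot 7 ($145), Talus→Slot 3 ($92), Summit→Slot 1 ($62); total welfare W = $299.
Kestrel receives Slot 7 at value $145, so the others get W − 145 = $154.
Without Kestrel: best allocation of the remaining 2 bidders over all 3 slots is Talus→Slot 3 ($92), Summit→Slot 7 ($140), total $232.
VCG payment = (others' best without Kestrel) − (others' welfare with Kestrel) = 232 − 154 = $78.

Kestrel pays $78.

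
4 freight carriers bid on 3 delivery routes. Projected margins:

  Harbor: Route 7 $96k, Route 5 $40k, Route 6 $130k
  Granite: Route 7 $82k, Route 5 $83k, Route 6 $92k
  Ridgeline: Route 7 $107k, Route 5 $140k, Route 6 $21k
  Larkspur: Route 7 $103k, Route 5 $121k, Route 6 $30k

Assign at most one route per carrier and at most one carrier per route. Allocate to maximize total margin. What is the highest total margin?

Optimal: Larkspur→Route 7 ($103k), Ridgeline→Route 5 ($140k), Harbor→Route 6 ($130k) — total 103+140+130 = $373k.
Row-greedy (each carrier in turn takes its best remaining route) gives $320k, worse by 53.
Swapping Harbor↔Ridgeline (Harbor→Route 5 $40k, Ridgeline→Route 6 $21k) loses 209.

Max total: $373k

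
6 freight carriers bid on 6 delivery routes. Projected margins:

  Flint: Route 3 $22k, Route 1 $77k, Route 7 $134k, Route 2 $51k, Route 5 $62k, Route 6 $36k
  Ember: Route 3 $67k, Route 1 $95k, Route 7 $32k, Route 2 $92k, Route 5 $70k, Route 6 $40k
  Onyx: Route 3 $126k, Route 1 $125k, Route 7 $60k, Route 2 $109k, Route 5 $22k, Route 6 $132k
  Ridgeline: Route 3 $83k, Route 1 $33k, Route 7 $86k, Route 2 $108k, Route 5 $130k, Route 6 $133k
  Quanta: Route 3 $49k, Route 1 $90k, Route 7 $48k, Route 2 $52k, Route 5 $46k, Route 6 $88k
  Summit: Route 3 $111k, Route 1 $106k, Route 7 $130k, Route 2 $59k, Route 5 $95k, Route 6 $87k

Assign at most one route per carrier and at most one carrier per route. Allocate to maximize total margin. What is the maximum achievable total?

Maximum total: $689k

Optimal: Flint→Route 7 ($134k), Ember→Route 2 ($92k), Onyx→Route 6 ($132k), Ridgeline→Route 5 ($130k), Quanta→Route 1 ($90k), Summit→Route 3 ($111k) — total 134+92+132+130+90+111 = $689k.
Column-greedy (each route in turn goes to its best remaining carrier) gives $632k, worse by 57.
No other one-to-one assignment exceeds $689k.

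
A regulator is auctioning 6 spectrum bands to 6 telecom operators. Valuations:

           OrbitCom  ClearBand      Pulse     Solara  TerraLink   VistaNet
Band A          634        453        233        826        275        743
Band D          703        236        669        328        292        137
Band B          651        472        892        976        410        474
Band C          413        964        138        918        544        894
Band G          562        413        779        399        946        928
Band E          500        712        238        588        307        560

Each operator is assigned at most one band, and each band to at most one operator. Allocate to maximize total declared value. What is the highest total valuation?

Max total: $4973M

This is a one-to-one assignment (maximum-weight bipartite matching).
Optimal: OrbitCom→Band D ($703M), ClearBand→Band E ($712M), Pulse→Band B ($892M), Solara→Band A ($826M), TerraLink→Band G ($946M), VistaNet→Band C ($894M) — total 703+712+892+826+946+894 = $4973M.
Row-greedy (each operator in turn takes its best remaining band) gives $4891M, worse by 82.
Next-best assignment: OrbitCom→Band D, ClearBand→Band E, Pulse→Band B, Solara→Band C, TerraLink→Band G, VistaNet→Band A = $4914M.
Swapping ClearBand↔Pulse (ClearBand→Band B $472M, Pulse→Band E $238M) loses 894.
Checked against all permutations: $4973M is optimal.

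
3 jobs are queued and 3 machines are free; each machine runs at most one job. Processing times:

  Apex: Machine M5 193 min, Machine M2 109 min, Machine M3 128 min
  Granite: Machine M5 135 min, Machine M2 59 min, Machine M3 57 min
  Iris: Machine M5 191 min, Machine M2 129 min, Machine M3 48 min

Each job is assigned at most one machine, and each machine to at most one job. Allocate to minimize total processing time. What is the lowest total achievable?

Optimal: Apex→Machine M2 (109 min), Granite→Machine M5 (135 min), Iris→Machine M3 (48 min) — total 109+135+48 = 292 min.
Next-best assignment: Apex→Machine M5, Granite→Machine M2, Iris→Machine M3 = 300 min.

Minimum total: 292 min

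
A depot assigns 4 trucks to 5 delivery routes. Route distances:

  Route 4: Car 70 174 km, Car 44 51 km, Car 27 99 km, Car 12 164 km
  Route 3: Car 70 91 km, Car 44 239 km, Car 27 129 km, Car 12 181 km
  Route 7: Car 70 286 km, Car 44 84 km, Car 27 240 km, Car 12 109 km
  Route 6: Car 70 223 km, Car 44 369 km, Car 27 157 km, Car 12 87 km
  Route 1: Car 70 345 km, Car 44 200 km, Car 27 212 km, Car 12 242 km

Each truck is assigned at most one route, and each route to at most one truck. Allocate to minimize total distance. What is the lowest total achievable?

Minimum total: 361 km

Optimal: Car 70→Route 3 (91 km), Car 44→Route 7 (84 km), Car 27→Route 4 (99 km), Car 12→Route 6 (87 km) — total 91+84+99+87 = 361 km.
Column-greedy (each route in turn goes to its cheapest remaining truck) gives 408 km, worse by 47.
Next-best assignment: Car 70→Route 3, Car 44→Route 4, Car 27→Route 6, Car 12→Route 7 = 408 km.
Every other assignment is strictly worse.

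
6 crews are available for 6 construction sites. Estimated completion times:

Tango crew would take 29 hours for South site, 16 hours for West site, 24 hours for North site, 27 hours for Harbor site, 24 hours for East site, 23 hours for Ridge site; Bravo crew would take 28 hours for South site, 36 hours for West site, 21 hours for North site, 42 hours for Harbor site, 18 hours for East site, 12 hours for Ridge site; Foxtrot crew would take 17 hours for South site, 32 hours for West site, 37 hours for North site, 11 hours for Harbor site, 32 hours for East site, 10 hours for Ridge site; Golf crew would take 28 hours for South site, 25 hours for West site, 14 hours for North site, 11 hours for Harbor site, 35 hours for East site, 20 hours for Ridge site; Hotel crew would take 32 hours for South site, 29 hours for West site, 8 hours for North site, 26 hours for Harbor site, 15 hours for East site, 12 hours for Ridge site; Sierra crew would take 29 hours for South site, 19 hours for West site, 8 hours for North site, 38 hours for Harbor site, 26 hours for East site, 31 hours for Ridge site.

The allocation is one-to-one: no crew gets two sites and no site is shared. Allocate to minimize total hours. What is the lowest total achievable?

Optimal: Tango crew→West site (16 hours), Bravo crew→Ridge site (12 hours), Foxtrot crew→South site (17 hours), Golf crew→Harbor site (11 hours), Hotel crew→East site (15 hours), Sierra crew→North site (8 hours) — total 16+12+17+11+15+8 = 79 hours.
Column-greedy (each site in turn goes to its cheapest remaining crew) gives 101 hours, worse by 22.
No other one-to-one assignment undercuts 79 hours.

Min total: 79 hours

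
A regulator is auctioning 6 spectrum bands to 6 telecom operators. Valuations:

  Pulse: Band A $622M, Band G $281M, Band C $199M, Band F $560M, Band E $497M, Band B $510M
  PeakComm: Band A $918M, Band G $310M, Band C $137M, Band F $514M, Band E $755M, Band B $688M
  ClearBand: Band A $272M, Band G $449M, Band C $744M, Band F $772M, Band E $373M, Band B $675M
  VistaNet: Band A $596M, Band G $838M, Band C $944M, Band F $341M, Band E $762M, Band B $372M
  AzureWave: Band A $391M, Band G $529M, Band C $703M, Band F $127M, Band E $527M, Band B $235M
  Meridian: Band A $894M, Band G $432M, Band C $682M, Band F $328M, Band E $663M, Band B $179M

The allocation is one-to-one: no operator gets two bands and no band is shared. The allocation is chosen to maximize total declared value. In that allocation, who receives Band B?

Optimal: Pulse→Band B ($510M), PeakComm→Band E ($755M), ClearBand→Band F ($772M), VistaNet→Band G ($838M), AzureWave→Band C ($703M), Meridian→Band A ($894M) — total 510+755+772+838+703+894 = $4472M.
Pulse's own top band is Band A ($622M), but forcing Pulse→Band A and reassigning the rest optimally gives only $4286M — worse by 186.

Pulse receives Band B.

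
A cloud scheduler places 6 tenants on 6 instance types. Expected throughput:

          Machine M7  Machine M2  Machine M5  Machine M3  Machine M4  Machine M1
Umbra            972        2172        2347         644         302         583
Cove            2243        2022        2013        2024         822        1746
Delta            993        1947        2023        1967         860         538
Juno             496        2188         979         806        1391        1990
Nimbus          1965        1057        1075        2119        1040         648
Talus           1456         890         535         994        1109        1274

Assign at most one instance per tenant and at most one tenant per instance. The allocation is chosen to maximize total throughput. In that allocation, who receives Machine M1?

Juno receives Machine M1.

Treat this as an assignment problem: match each tenant to one instance.
Optimal: Umbra→Machine M5 (2347 ops/s), Cove→Machine M7 (2243 ops/s), Delta→Machine M2 (1947 ops/s), Juno→Machine M1 (1990 ops/s), Nimbus→Machine M3 (2119 ops/s), Talus→Machine M4 (1109 ops/s) — total 2347+2243+1947+1990+2119+1109 = 11755 ops/s.
Row-greedy (each tenant in turn takes its best remaining instance) gives 11059 ops/s, worse by 696.
Next-best assignment: Umbra→Machine M2, Cove→Machine M7, Delta→Machine M5, Juno→Machine M1, Nimbus→Machine M3, Talus→Machine M4 = 11656 ops/s.
Juno's own top instance is Machine M2 (2188 ops/s), but forcing Juno→Machine M2 and reassigning the rest optimally gives only 11322 ops/s — worse by 433.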